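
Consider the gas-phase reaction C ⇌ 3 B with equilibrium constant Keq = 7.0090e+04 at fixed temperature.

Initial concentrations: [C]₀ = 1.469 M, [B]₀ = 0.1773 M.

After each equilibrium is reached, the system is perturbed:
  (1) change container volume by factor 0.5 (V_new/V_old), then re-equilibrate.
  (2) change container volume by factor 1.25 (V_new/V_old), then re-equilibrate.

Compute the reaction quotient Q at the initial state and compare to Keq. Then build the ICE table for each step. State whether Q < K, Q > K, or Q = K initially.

Q₀ = 0.003794 vs Keq = 7.0090e+04 ⇒ Q<K, forward
Step 1:
                   C          B
  init         1.469     0.1773
  Δ           -1.468      4.403
  eq        0.001371       4.58
  solve Keq expr → x = 1.468; check Q = 7.0090e+04
Then change container volume by factor 0.5 (V_new/V_old).
Step 2:
                   C          B
  init      0.002742       9.16
  Δ         0.008138   -0.02441
  eq         0.01088      9.136
  solve Keq expr → x = -0.008138; check Q = 7.0090e+04
Then change container volume by factor 1.25 (V_new/V_old).
Step 3:
                   C          B
  init      0.008704      7.309
  Δ        -0.003112   0.009336
  eq        0.005592      7.318
  solve Keq expr → x = 0.003112; check Q = 7.0090e+04

Q₀ = 0.003794; Q < K (proceeds forward)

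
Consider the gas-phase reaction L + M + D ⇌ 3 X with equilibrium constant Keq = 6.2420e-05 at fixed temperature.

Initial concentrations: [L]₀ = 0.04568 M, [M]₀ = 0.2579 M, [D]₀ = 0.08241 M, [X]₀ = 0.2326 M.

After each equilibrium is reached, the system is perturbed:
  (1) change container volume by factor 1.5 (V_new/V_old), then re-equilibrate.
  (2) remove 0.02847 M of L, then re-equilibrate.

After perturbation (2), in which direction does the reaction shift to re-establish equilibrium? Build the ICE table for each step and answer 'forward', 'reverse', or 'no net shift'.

Q₀ = 12.96 vs Keq = 6.2420e-05 ⇒ Q>K, reverse
Step 1:
                  L         M         D         X
  init      0.04568    0.2579   0.08241    0.2326
  Δ         0.07509   0.07509   0.07509   -0.2253
  eq         0.1208     0.333    0.1575  0.007339
  solve Keq expr → x = -0.07509; check Q = 6.2420e-05
Then change container volume by factor 1.5 (V_new/V_old).
Step 2:
                  L         M         D         X
  init      0.08051     0.222     0.105  0.004893
  Δ               0         0         0         0
  eq        0.08051     0.222     0.105  0.004893
  solve Keq expr → x = 0; check Q = 6.2420e-05
Then remove 0.02847 M of L.
Step 3:
                  L         M         D         X
  init      0.05204     0.222     0.105  0.004893
  Δ       2.1739e-04 2.1739e-04 2.1739e-04 -6.5216e-04
  eq        0.05226    0.2222    0.1052  0.004241
  solve Keq expr → x = -2.1739e-04; check Q = 6.2420e-05

Direction: reverse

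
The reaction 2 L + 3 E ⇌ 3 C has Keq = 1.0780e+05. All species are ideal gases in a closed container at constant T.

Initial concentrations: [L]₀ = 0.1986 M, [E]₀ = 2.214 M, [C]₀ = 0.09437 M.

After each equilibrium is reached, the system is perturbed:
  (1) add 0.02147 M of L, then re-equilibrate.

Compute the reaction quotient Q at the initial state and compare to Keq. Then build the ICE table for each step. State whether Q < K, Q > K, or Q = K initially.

Q₀ = 0.001963 vs Keq = 1.0780e+05 ⇒ Q<K, forward
Step 1:
                    L           E           C
  Initial      0.1986       2.214     0.09437
  Change      -0.1983     -0.2975      0.2975
  Equil    2.8158e-04       1.917      0.3918
  solve Keq expr → x = 0.09916; check Q = 1.0780e+05
Then add 0.02147 M of L.
Step 2:
                    L           E           C
  Initial     0.02175       1.917      0.3918
  Change     -0.02143    -0.03214     0.03214
  Equil    3.2506e-04       1.884       0.424
  solve Keq expr → x = 0.01071; check Q = 1.0780e+05

Q₀ = 0.001963; Q < K (proceeds forward)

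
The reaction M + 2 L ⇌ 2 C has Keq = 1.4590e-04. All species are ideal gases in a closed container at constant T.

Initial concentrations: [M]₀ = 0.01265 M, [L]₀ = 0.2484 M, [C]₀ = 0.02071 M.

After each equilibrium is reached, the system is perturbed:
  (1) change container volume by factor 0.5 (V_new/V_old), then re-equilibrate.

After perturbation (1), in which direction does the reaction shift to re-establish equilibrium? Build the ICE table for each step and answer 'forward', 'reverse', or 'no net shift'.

Q₀ = 0.5495 vs Keq = 1.4590e-04 ⇒ Q>K, reverse
Step 1:
                    M           L           C
  Initial     0.01265      0.2484     0.02071
  Change      0.01011     0.02022    -0.02022
  Equil       0.02276      0.2686  4.8950e-04
  solve Keq expr → x = -0.01011; check Q = 1.4590e-04
Then change container volume by factor 0.5 (V_new/V_old).
Step 2:
                    M           L           C
  Initial     0.04552      0.5372  9.7901e-04
  Change  -2.0071e-04 -4.0143e-04  4.0143e-04
  Equil       0.04532      0.5368     0.00138
  solve Keq expr → x = 2.0071e-04; check Q = 1.4590e-04

Direction: forward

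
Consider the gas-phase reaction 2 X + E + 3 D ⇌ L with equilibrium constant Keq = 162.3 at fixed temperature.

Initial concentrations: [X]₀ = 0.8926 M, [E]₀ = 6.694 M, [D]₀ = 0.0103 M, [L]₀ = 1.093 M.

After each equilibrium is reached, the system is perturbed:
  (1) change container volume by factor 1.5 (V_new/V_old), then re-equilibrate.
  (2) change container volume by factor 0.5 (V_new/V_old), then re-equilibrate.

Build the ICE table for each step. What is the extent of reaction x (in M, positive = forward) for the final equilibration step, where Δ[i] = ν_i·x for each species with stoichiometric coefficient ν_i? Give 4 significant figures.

x = 0.05613 M

Q₀ = 1.8755e+05 vs Keq = 162.3 ⇒ Q>K, reverse
Step 1:
                   X          E          D          L
  I           0.8926      6.694     0.0103      1.093
  C          0.06131    0.03066    0.09197   -0.03066
  E           0.9539      6.725     0.1023      1.062
  solve Keq expr → x = -0.03066; check Q = 162.3
Then change container volume by factor 1.5 (V_new/V_old).
Step 2:
                   X          E          D          L
  I           0.6359      4.483    0.06818     0.7082
  C          0.03945    0.01972    0.05917   -0.01972
  E           0.6754      4.503     0.1273     0.6885
  solve Keq expr → x = -0.01972; check Q = 162.3
Then change container volume by factor 0.5 (V_new/V_old).
Step 3:
                   X          E          D          L
  I            1.351      9.006     0.2547      1.377
  C          -0.1123   -0.05613    -0.1684    0.05613
  E            1.239       8.95    0.08632      1.433
  solve Keq expr → x = 0.05613; check Q = 162.3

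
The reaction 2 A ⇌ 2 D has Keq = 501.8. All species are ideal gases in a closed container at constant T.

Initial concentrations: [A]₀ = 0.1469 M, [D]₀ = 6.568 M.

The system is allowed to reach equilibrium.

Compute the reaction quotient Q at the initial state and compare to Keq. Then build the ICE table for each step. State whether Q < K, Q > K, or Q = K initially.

Q₀ = 1999 vs Keq = 501.8 ⇒ Q>K, reverse
Step 1:
                    A           D
  Initial      0.1469       6.568
  Change       0.1401     -0.1401
  Equil         0.287       6.428
  solve Keq expr → x = -0.07003; check Q = 501.8

Q₀ = 1999; Q > K (proceeds reverse)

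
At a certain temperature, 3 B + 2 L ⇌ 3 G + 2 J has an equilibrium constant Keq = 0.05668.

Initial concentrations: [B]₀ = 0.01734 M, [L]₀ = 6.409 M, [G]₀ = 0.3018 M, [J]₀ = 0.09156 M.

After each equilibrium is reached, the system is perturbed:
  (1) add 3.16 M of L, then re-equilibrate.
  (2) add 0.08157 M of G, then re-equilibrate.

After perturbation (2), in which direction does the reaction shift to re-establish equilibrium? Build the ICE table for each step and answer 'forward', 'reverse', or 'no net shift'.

Direction: reverse

Q₀ = 1.076 vs Keq = 0.05668 ⇒ Q>K, reverse
Step 1:
                    B           L           G           J
  Initial     0.01734       6.409      0.3018     0.09156
  Change       0.0211     0.01407     -0.0211    -0.01407
  Equil       0.03844       6.423      0.2807     0.07749
  solve Keq expr → x = -0.007033; check Q = 0.05668
Then add 3.16 M of L.
Step 2:
                    B           L           G           J
  Initial     0.03844       9.583      0.2807     0.07749
  Change    -0.007044   -0.004696    0.007044    0.004696
  Equil        0.0314       9.578      0.2877     0.08219
  solve Keq expr → x = 0.002348; check Q = 0.05668
Then add 0.08157 M of G.
Step 3:
                    B           L           G           J
  Initial      0.0314       9.578      0.3693     0.08219
  Change     0.006708    0.004472   -0.006708   -0.004472
  Equil        0.0381       9.583      0.3626     0.07772
  solve Keq expr → x = -0.002236; check Q = 0.05668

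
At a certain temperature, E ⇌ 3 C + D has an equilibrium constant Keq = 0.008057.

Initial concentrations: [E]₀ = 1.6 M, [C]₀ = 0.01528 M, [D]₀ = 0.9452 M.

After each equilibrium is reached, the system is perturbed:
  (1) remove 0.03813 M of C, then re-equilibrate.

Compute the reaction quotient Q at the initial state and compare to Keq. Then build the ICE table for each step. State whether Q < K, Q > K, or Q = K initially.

Q₀ = 2.1075e-06; Q < K (proceeds forward)

Q₀ = 2.1075e-06 vs Keq = 0.008057 ⇒ Q<K, forward
Step 1:
                    E           C           D
  Initial         1.6     0.01528      0.9452
  Change     -0.07146      0.2144     0.07146
  Equil         1.529      0.2297       1.017
  solve Keq expr → x = 0.07146; check Q = 0.008057
Then remove 0.03813 M of C.
Step 2:
                    E           C           D
  Initial       1.529      0.1915       1.017
  Change      -0.0122     0.03661      0.0122
  Equil         1.516      0.2281       1.029
  solve Keq expr → x = 0.0122; check Q = 0.008057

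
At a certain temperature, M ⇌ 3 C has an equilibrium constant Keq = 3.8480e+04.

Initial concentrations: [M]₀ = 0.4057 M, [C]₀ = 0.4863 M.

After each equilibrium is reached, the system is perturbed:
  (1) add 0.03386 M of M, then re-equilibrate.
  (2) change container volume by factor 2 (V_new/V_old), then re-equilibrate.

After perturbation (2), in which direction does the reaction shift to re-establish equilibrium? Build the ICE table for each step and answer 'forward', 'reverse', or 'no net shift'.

Q₀ = 0.2835 vs Keq = 3.8480e+04 ⇒ Q<K, forward
Step 1:
                  M         C
  init       0.4057    0.4863
  Δ         -0.4056     1.217
  eq      1.2836e-04     1.703
  solve Keq expr → x = 0.4056; check Q = 3.8480e+04
Then add 0.03386 M of M.
Step 2:
                  M         C
  init      0.03399     1.703
  Δ        -0.03384    0.1015
  eq      1.5270e-04     1.805
  solve Keq expr → x = 0.03384; check Q = 3.8480e+04
Then change container volume by factor 2 (V_new/V_old).
Step 3:
                  M         C
  init    7.6352e-05    0.9023
  Δ       -5.7253e-05 1.7176e-04
  eq      1.9099e-05    0.9024
  solve Keq expr → x = 5.7253e-05; check Q = 3.8480e+04

Direction: forward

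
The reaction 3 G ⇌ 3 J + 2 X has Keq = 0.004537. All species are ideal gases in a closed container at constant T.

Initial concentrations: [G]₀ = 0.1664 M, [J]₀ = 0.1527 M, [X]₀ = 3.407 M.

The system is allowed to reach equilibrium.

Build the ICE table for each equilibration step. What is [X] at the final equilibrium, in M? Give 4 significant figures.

Q₀ = 8.97 vs Keq = 0.004537 ⇒ Q>K, reverse
Step 1:
                  G         J         X
  Initial    0.1664    0.1527     3.407
  Change     0.1306   -0.1306  -0.08707
  Equil       0.297   0.02209      3.32
  solve Keq expr → x = -0.04354; check Q = 0.004537

[X]_eq = 3.32 M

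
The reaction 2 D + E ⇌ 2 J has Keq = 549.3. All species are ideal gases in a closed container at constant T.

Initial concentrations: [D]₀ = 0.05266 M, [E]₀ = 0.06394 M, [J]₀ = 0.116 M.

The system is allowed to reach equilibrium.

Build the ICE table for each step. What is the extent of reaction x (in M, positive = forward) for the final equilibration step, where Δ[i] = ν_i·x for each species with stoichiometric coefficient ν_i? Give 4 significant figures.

Q₀ = 75.89 vs Keq = 549.3 ⇒ Q<K, forward
Step 1:
                  D         E         J
  init      0.05266   0.06394     0.116
  Δ        -0.02586  -0.01293   0.02586
  eq         0.0268   0.05101    0.1419
  solve Keq expr → x = 0.01293; check Q = 549.3

x = 0.01293 M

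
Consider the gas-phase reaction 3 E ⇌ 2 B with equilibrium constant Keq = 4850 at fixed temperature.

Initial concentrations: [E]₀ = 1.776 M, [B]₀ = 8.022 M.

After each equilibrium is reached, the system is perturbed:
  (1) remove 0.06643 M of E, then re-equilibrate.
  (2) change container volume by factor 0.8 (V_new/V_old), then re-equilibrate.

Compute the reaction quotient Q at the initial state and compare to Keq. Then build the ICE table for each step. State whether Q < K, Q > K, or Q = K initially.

Q₀ = 11.49 vs Keq = 4850 ⇒ Q<K, forward
Step 1:
                  E         B
  Initial     1.776     8.022
  Change      -1.52     1.013
  Equil      0.2563     9.035
  solve Keq expr → x = 0.5066; check Q = 4850
Then remove 0.06643 M of E.
Step 2:
                  E         B
  Initial    0.1898     9.035
  Change     0.0656  -0.04373
  Equil      0.2554     8.991
  solve Keq expr → x = -0.02187; check Q = 4850
Then change container volume by factor 0.8 (V_new/V_old).
Step 3:
                  E         B
  Initial    0.3193     11.24
  Change   -0.02262   0.01508
  Equil      0.2967     11.25
  solve Keq expr → x = 0.007541; check Q = 4850

Q₀ = 11.49; Q < K (proceeds forward)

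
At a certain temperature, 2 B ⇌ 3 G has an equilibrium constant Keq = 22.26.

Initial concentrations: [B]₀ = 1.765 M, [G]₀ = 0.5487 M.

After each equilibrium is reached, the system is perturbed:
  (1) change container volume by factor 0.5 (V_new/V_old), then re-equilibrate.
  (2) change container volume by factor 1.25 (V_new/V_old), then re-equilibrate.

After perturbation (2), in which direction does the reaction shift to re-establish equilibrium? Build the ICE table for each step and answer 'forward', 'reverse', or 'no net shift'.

Direction: forward

Q₀ = 0.05303 vs Keq = 22.26 ⇒ Q<K, forward
Step 1:
                   B          G
  Initial      1.765     0.5487
  Change      -1.085      1.627
  Equil       0.6803      2.176
  solve Keq expr → x = 0.5424; check Q = 22.26
Then change container volume by factor 0.5 (V_new/V_old).
Step 2:
                   B          G
  Initial      1.361      4.352
  Change      0.2861    -0.4291
  Equil        1.647      3.923
  solve Keq expr → x = -0.143; check Q = 22.26
Then change container volume by factor 1.25 (V_new/V_old).
Step 3:
                   B          G
  Initial      1.317      3.138
  Change    -0.07508     0.1126
  Equil        1.242      3.251
  solve Keq expr → x = 0.03754; check Q = 22.26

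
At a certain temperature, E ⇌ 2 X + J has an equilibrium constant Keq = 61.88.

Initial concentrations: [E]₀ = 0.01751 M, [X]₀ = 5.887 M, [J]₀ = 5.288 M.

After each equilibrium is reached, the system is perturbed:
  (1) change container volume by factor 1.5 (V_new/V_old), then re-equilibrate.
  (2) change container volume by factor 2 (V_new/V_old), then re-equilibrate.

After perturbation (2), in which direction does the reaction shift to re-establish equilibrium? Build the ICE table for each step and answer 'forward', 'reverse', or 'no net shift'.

Q₀ = 1.0466e+04 vs Keq = 61.88 ⇒ Q>K, reverse
Step 1:
                  E         X         J
  I         0.01751     5.887     5.288
  C           1.013    -2.025    -1.013
  E            1.03     3.862     4.275
  solve Keq expr → x = -1.013; check Q = 61.88
Then change container volume by factor 1.5 (V_new/V_old).
Step 2:
                  E         X         J
  I          0.6868     2.574      2.85
  C         -0.2292    0.4583    0.2292
  E          0.4577     3.033     3.079
  solve Keq expr → x = 0.2292; check Q = 61.88
Then change container volume by factor 2 (V_new/V_old).
Step 3:
                  E         X         J
  I          0.2288     1.516      1.54
  C          -0.141     0.282     0.141
  E         0.08784     1.798     1.681
  solve Keq expr → x = 0.141; check Q = 61.88

Direction: forward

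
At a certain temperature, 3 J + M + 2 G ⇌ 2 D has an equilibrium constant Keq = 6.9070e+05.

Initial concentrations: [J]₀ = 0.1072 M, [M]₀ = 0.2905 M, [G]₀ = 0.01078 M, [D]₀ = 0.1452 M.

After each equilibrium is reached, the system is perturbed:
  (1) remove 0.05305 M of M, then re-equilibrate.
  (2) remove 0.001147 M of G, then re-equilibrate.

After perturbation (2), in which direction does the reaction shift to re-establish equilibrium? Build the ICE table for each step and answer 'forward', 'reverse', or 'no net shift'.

Direction: reverse

Q₀ = 5.0695e+05 vs Keq = 6.9070e+05 ⇒ Q<K, forward
Step 1:
                   J          M          G          D
  Initial     0.1072     0.2905    0.01078     0.1452
  Change   -0.001822 -6.0737e-04  -0.001215   0.001215
  Equil       0.1054     0.2899   0.009565     0.1464
  solve Keq expr → x = 6.0737e-04; check Q = 6.9070e+05
Then remove 0.05305 M of M.
Step 2:
                   J          M          G          D
  Initial     0.1054     0.2368   0.009565     0.1464
  Change    0.001169 3.8976e-04 7.7952e-04 -7.7952e-04
  Equil       0.1065     0.2372    0.01034     0.1456
  solve Keq expr → x = -3.8976e-04; check Q = 6.9070e+05
Then remove 0.001147 M of G.
Step 3:
                   J          M          G          D
  Initial     0.1065     0.2372   0.009198     0.1456
  Change    0.001328 4.4270e-04 8.8541e-04 -8.8541e-04
  Equil       0.1079     0.2377    0.01008     0.1447
  solve Keq expr → x = -4.4270e-04; check Q = 6.9070e+05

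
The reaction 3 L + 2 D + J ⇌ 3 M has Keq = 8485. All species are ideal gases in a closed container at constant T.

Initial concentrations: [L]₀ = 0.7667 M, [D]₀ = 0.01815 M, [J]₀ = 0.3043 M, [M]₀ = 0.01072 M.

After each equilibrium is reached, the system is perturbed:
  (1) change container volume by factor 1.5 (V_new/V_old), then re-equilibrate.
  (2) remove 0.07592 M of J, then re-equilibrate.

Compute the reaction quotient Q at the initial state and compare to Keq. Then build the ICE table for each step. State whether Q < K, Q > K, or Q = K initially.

Q₀ = 0.02727 vs Keq = 8485 ⇒ Q<K, forward
Step 1:
                   L          D          J          M
  Initial     0.7667    0.01815     0.3043    0.01072
  Change    -0.02688   -0.01792  -0.008961    0.02688
  Equil       0.7398 2.2889e-04     0.2953     0.0376
  solve Keq expr → x = 0.008961; check Q = 8485
Then change container volume by factor 1.5 (V_new/V_old).
Step 2:
                   L          D          J          M
  Initial     0.4932 1.5260e-04     0.1969    0.02507
  Change  1.8662e-04 1.2442e-04 6.2208e-05 -1.8662e-04
  Equil       0.4934 2.7701e-04      0.197    0.02488
  solve Keq expr → x = -6.2208e-05; check Q = 8485
Then remove 0.07592 M of J.
Step 3:
                   L          D          J          M
  Initial     0.4934 2.7701e-04      0.121    0.02488
  Change  1.1074e-04 7.3827e-05 3.6914e-05 -1.1074e-04
  Equil       0.4935 3.5084e-04     0.1211    0.02477
  solve Keq expr → x = -3.6914e-05; check Q = 8485

Q₀ = 0.02727; Q < K (proceeds forward)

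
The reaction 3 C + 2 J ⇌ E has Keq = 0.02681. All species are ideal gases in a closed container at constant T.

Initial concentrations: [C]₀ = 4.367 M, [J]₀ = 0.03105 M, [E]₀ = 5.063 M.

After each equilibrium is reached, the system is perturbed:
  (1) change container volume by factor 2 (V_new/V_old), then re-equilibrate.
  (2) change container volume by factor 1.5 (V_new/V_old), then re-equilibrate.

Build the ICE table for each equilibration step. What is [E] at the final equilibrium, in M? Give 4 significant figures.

Q₀ = 63.06 vs Keq = 0.02681 ⇒ Q>K, reverse
Step 1:
                    C           J           E
  I             4.367     0.03105       5.063
  C              1.38        0.92       -0.46
  E             5.747      0.9511       4.603
  solve Keq expr → x = -0.46; check Q = 0.02681
Then change container volume by factor 2 (V_new/V_old).
Step 2:
                    C           J           E
  I             2.874      0.4755       2.301
  C            0.9847      0.6565     -0.3282
  E             3.858       1.132       1.973
  solve Keq expr → x = -0.3282; check Q = 0.02681
Then change container volume by factor 1.5 (V_new/V_old).
Step 3:
                    C           J           E
  I             2.572      0.7547       1.315
  C            0.5906      0.3937     -0.1969
  E             3.163       1.148       1.119
  solve Keq expr → x = -0.1969; check Q = 0.02681

[E]_eq = 1.119 M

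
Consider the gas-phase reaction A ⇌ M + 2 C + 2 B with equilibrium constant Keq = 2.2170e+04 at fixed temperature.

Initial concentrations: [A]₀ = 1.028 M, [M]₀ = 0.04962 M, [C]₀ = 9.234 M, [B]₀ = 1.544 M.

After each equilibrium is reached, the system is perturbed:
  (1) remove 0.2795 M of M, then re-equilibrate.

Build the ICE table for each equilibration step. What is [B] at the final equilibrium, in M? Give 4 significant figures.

Q₀ = 9.812 vs Keq = 2.2170e+04 ⇒ Q<K, forward
Step 1:
                    A           M           C           B
  I             1.028     0.04962       9.234       1.544
  C             -0.96        0.96        1.92        1.92
  E           0.06799        1.01       11.15       3.464
  solve Keq expr → x = 0.96; check Q = 2.2170e+04
Then remove 0.2795 M of M.
Step 2:
                    A           M           C           B
  I           0.06799      0.7301       11.15       3.464
  C          -0.01645     0.01645      0.0329      0.0329
  E           0.05154      0.7466       11.19       3.497
  solve Keq expr → x = 0.01645; check Q = 2.2170e+04

[B]_eq = 3.497 M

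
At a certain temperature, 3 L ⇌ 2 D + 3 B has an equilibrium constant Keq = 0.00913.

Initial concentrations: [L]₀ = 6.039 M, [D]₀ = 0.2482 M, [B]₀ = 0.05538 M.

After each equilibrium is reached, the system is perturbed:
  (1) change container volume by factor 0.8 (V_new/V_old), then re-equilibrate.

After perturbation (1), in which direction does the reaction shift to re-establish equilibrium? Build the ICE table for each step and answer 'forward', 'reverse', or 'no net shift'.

Direction: reverse

Q₀ = 4.7508e-08 vs Keq = 0.00913 ⇒ Q<K, forward
Step 1:
                   L          D          B
  Initial      6.039     0.2482    0.05538
  Change      -1.036     0.6904      1.036
  Equil        5.003     0.9386      1.091
  solve Keq expr → x = 0.3452; check Q = 0.00913
Then change container volume by factor 0.8 (V_new/V_old).
Step 2:
                   L          D          B
  Initial      6.254      1.173      1.364
  Change      0.1131   -0.07539    -0.1131
  Equil        6.367      1.098      1.251
  solve Keq expr → x = -0.03769; check Q = 0.00913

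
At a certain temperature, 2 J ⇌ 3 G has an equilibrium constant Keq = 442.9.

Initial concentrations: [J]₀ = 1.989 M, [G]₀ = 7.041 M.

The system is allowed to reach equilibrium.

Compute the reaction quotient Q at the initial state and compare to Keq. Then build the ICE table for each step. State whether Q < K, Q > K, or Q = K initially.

Q₀ = 88.23; Q < K (proceeds forward)

Q₀ = 88.23 vs Keq = 442.9 ⇒ Q<K, forward
Step 1:
                  J         G
  init        1.989     7.041
  Δ         -0.8496     1.274
  eq          1.139     8.315
  solve Keq expr → x = 0.4248; check Q = 442.9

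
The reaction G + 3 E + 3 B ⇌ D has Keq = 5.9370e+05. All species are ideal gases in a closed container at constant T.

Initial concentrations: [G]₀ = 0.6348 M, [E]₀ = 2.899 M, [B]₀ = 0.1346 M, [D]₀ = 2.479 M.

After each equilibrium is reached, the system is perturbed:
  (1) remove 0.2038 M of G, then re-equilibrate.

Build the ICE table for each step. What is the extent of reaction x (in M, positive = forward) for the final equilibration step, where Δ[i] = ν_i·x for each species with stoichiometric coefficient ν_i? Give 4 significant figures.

x = -3.4819e-04 M

Q₀ = 65.73 vs Keq = 5.9370e+05 ⇒ Q<K, forward
Step 1:
                    G           E           B           D
  I            0.6348       2.899      0.1346       2.479
  C          -0.04255     -0.1276     -0.1276     0.04255
  E            0.5923       2.771    0.006958       2.522
  solve Keq expr → x = 0.04255; check Q = 5.9370e+05
Then remove 0.2038 M of G.
Step 2:
                    G           E           B           D
  I            0.3885       2.771    0.006958       2.522
  C        3.4819e-04    0.001045    0.001045 -3.4819e-04
  E            0.3888       2.772    0.008003       2.521
  solve Keq expr → x = -3.4819e-04; check Q = 5.9370e+05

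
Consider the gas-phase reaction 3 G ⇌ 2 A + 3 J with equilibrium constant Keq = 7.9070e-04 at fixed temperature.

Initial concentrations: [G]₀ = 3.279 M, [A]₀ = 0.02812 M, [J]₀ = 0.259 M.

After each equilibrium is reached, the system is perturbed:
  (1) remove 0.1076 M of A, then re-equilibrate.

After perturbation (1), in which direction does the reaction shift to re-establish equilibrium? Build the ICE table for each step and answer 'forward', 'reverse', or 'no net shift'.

Direction: forward

Q₀ = 3.8968e-07 vs Keq = 7.9070e-04 ⇒ Q<K, forward
Step 1:
                    G           A           J
  init          3.279     0.02812       0.259
  Δ           -0.3733      0.2489      0.3733
  eq            2.906       0.277      0.6323
  solve Keq expr → x = 0.1244; check Q = 7.9070e-04
Then remove 0.1076 M of A.
Step 2:
                    G           A           J
  init          2.906      0.1694      0.6323
  Δ          -0.07955     0.05303     0.07955
  eq            2.826      0.2224      0.7119
  solve Keq expr → x = 0.02652; check Q = 7.9070e-04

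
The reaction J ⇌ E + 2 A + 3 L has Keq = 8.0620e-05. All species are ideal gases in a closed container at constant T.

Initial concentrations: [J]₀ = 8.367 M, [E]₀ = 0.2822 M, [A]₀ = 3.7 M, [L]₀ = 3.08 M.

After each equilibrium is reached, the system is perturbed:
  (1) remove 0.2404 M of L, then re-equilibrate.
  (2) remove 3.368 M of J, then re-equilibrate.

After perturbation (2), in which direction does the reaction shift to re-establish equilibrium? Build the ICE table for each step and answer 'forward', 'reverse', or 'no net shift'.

Q₀ = 13.49 vs Keq = 8.0620e-05 ⇒ Q>K, reverse
Step 1:
                    J           E           A           L
  init          8.367      0.2822         3.7        3.08
  Δ            0.2822     -0.2822     -0.5644     -0.8466
  eq            8.649  6.3659e-06       3.136       2.233
  solve Keq expr → x = -0.2822; check Q = 8.0620e-05
Then remove 0.2404 M of L.
Step 2:
                    J           E           A           L
  init          8.649  6.3659e-06       3.136       1.993
  Δ       -2.5925e-06  2.5925e-06  5.1850e-06  7.7775e-06
  eq            8.649  8.9584e-06       3.136       1.993
  solve Keq expr → x = 2.5925e-06; check Q = 8.0620e-05
Then remove 3.368 M of J.
Step 3:
                    J           E           A           L
  init          5.281  8.9584e-06       3.136       1.993
  Δ        3.4883e-06 -3.4883e-06 -6.9766e-06 -1.0465e-05
  eq            5.281  5.4701e-06       3.136       1.993
  solve Keq expr → x = -3.4883e-06; check Q = 8.0620e-05

Direction: reverse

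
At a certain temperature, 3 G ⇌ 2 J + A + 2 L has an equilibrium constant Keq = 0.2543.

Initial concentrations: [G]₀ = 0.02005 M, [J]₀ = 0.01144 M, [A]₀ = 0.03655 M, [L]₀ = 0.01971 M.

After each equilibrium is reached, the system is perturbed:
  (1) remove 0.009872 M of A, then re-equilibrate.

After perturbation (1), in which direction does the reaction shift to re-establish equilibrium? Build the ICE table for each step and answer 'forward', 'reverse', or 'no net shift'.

Q₀ = 2.3055e-04 vs Keq = 0.2543 ⇒ Q<K, forward
Step 1:
                    G           J           A           L
  init        0.02005     0.01144     0.03655     0.01971
  Δ          -0.01587     0.01058    0.005289     0.01058
  eq         0.004183     0.02202     0.04184     0.03029
  solve Keq expr → x = 0.005289; check Q = 0.2543
Then remove 0.009872 M of A.
Step 2:
                    G           J           A           L
  init       0.004183     0.02202     0.03197     0.03029
  Δ       -3.1292e-04  2.0861e-04  1.0431e-04  2.0861e-04
  eq          0.00387     0.02223     0.03207      0.0305
  solve Keq expr → x = 1.0431e-04; check Q = 0.2543

Direction: forward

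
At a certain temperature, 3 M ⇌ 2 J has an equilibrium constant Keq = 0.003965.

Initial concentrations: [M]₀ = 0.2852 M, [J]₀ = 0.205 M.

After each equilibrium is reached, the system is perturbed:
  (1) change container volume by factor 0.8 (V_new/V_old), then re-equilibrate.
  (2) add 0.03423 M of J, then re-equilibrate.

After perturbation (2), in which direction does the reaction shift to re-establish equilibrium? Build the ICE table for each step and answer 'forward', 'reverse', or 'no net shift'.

Direction: reverse

Q₀ = 1.812 vs Keq = 0.003965 ⇒ Q>K, reverse
Step 1:
                  M         J
  I          0.2852     0.205
  C          0.2686   -0.1791
  E          0.5538   0.02595
  solve Keq expr → x = -0.08953; check Q = 0.003965
Then change container volume by factor 0.8 (V_new/V_old).
Step 2:
                  M         J
  I          0.6922   0.03244
  C       -0.005138  0.003426
  E          0.6871   0.03586
  solve Keq expr → x = 0.001713; check Q = 0.003965
Then add 0.03423 M of J.
Step 3:
                  M         J
  I          0.6871   0.07009
  C         0.04587  -0.03058
  E           0.733   0.03951
  solve Keq expr → x = -0.01529; check Q = 0.003965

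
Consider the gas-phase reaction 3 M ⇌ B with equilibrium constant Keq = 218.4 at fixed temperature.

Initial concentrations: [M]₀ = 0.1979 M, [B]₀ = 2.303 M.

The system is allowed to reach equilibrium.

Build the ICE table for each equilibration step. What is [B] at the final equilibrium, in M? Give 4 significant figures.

Q₀ = 297.1 vs Keq = 218.4 ⇒ Q>K, reverse
Step 1:
                    M           B
  I            0.1979       2.303
  C           0.02116   -0.007054
  E            0.2191       2.296
  solve Keq expr → x = -0.007054; check Q = 218.4

[B]_eq = 2.296 M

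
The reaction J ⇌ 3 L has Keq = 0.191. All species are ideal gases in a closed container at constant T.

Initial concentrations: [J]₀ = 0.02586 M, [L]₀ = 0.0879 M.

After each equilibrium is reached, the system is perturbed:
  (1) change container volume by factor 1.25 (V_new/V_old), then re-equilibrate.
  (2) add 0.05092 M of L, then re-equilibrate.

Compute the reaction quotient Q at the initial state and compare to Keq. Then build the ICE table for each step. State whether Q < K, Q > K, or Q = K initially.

Q₀ = 0.02626; Q < K (proceeds forward)

Q₀ = 0.02626 vs Keq = 0.191 ⇒ Q<K, forward
Step 1:
                  J         L
  Initial   0.02586    0.0879
  Change   -0.01421   0.04264
  Equil     0.01165    0.1305
  solve Keq expr → x = 0.01421; check Q = 0.191
Then change container volume by factor 1.25 (V_new/V_old).
Step 2:
                  J         L
  Initial  0.009317    0.1044
  Change  -0.002169  0.006506
  Equil    0.007148    0.1109
  solve Keq expr → x = 0.002169; check Q = 0.191
Then add 0.05092 M of L.
Step 3:
                  J         L
  Initial  0.007148    0.1619
  Change   0.007251  -0.02175
  Equil      0.0144    0.1401
  solve Keq expr → x = -0.007251; check Q = 0.191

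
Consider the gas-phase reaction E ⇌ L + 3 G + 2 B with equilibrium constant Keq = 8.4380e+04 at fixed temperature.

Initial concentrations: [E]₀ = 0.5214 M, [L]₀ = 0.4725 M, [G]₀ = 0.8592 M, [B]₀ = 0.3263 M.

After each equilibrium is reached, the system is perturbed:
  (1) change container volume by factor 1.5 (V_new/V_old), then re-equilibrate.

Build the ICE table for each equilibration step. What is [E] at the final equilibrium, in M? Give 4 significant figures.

[E]_eq = 2.7578e-05 M

Q₀ = 0.0612 vs Keq = 8.4380e+04 ⇒ Q<K, forward
Step 1:
                   E          L          G          B
  Initial     0.5214     0.4725     0.8592     0.3263
  Change     -0.5211     0.5211      1.563      1.042
  Equil   3.1348e-04     0.9936      2.422      1.368
  solve Keq expr → x = 0.5211; check Q = 8.4380e+04
Then change container volume by factor 1.5 (V_new/V_old).
Step 2:
                   E          L          G          B
  Initial 2.0899e-04     0.6624      1.615     0.9123
  Change  -1.8141e-04 1.8141e-04 5.4422e-04 3.6282e-04
  Equil   2.7578e-05     0.6626      1.616     0.9127
  solve Keq expr → x = 1.8141e-04; check Q = 8.4380e+04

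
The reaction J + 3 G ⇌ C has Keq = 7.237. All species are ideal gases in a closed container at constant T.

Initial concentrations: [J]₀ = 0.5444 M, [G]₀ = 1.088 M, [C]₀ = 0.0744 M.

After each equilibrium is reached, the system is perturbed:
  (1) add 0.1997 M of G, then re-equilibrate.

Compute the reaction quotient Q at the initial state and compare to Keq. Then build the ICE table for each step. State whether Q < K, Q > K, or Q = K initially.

Q₀ = 0.1061 vs Keq = 7.237 ⇒ Q<K, forward
Step 1:
                  J         G         C
  init       0.5444     1.088    0.0744
  Δ         -0.2022   -0.6065    0.2022
  eq         0.3422    0.4815    0.2766
  solve Keq expr → x = 0.2022; check Q = 7.237
Then add 0.1997 M of G.
Step 2:
                  J         G         C
  init       0.3422    0.6812    0.2766
  Δ        -0.04874   -0.1462   0.04874
  eq         0.2935     0.535    0.3253
  solve Keq expr → x = 0.04874; check Q = 7.237

Q₀ = 0.1061; Q < K (proceeds forward)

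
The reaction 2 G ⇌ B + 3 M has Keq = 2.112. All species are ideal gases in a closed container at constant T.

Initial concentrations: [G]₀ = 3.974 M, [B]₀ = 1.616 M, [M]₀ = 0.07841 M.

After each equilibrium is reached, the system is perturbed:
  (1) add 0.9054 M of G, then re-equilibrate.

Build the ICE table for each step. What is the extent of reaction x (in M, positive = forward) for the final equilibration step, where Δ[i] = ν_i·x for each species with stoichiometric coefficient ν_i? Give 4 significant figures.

Q₀ = 4.9329e-05 vs Keq = 2.112 ⇒ Q<K, forward
Step 1:
                  G         B         M
  init        3.974     1.616   0.07841
  Δ          -1.231    0.6153     1.846
  eq          2.743     2.231     1.924
  solve Keq expr → x = 0.6153; check Q = 2.112
Then add 0.9054 M of G.
Step 2:
                  G         B         M
  init        3.649     2.231     1.924
  Δ         -0.1926    0.0963    0.2889
  eq          3.456     2.328     2.213
  solve Keq expr → x = 0.0963; check Q = 2.112

x = 0.0963 M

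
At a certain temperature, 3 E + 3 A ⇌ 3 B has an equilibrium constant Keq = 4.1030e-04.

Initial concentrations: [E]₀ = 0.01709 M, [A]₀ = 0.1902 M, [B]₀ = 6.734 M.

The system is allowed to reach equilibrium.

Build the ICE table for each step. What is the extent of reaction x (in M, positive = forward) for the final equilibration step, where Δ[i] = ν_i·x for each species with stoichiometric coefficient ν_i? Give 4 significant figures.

x = -1.628 M

Q₀ = 8.8912e+09 vs Keq = 4.1030e-04 ⇒ Q>K, reverse
Step 1:
                   E          A          B
  Initial    0.01709     0.1902      6.734
  Change       4.885      4.885     -4.885
  Equil        4.902      5.075      1.849
  solve Keq expr → x = -1.628; check Q = 4.1030e-04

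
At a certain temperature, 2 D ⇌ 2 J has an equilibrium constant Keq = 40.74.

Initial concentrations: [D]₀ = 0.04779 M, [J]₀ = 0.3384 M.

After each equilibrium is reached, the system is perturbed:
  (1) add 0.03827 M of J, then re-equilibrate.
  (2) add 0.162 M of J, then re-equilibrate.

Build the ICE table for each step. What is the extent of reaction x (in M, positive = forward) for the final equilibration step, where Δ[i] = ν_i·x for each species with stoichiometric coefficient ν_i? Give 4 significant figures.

x = -0.01097 M

Q₀ = 50.14 vs Keq = 40.74 ⇒ Q>K, reverse
Step 1:
                   D          J
  Initial    0.04779     0.3384
  Change    0.004519  -0.004519
  Equil      0.05231     0.3339
  solve Keq expr → x = -0.00226; check Q = 40.74
Then add 0.03827 M of J.
Step 2:
                   D          J
  Initial    0.05231     0.3722
  Change    0.005184  -0.005184
  Equil      0.05749      0.367
  solve Keq expr → x = -0.002592; check Q = 40.74
Then add 0.162 M of J.
Step 3:
                   D          J
  Initial    0.05749      0.529
  Change     0.02194   -0.02194
  Equil      0.07944      0.507
  solve Keq expr → x = -0.01097; check Q = 40.74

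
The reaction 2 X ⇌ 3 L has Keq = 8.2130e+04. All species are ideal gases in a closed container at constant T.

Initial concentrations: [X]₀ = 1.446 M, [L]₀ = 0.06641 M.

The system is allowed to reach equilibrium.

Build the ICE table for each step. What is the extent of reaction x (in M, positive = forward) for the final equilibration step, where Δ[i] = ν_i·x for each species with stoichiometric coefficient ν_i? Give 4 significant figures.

x = 0.7172 M

Q₀ = 1.4008e-04 vs Keq = 8.2130e+04 ⇒ Q<K, forward
Step 1:
                    X           L
  I             1.446     0.06641
  C            -1.434       2.152
  E           0.01153       2.218
  solve Keq expr → x = 0.7172; check Q = 8.2130e+04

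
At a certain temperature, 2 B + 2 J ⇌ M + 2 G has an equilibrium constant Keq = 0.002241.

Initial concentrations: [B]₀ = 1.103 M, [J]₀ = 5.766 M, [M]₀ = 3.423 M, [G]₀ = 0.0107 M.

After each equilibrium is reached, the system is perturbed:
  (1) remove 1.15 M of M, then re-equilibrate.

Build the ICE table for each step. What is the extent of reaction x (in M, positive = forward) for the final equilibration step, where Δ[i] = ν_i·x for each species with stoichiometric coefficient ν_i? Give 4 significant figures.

x = 0.01262 M

Q₀ = 9.6889e-06 vs Keq = 0.002241 ⇒ Q<K, forward
Step 1:
                    B           J           M           G
  I             1.103       5.766       3.423      0.0107
  C           -0.1286     -0.1286     0.06428      0.1286
  E            0.9744       5.637       3.487      0.1393
  solve Keq expr → x = 0.06428; check Q = 0.002241
Then remove 1.15 M of M.
Step 2:
                    B           J           M           G
  I            0.9744       5.637       2.337      0.1393
  C          -0.02525    -0.02525     0.01262     0.02525
  E            0.9492       5.612        2.35      0.1645
  solve Keq expr → x = 0.01262; check Q = 0.002241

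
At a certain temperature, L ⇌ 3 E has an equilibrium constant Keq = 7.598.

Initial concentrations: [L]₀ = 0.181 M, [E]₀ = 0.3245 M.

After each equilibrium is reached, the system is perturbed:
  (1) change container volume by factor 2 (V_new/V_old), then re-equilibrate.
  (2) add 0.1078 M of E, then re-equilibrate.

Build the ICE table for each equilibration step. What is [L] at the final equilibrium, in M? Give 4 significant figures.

[L]_eq = 0.01586 M

Q₀ = 0.1888 vs Keq = 7.598 ⇒ Q<K, forward
Step 1:
                    L           E
  Initial       0.181      0.3245
  Change      -0.1319      0.3956
  Equil       0.04914      0.7201
  solve Keq expr → x = 0.1319; check Q = 7.598
Then change container volume by factor 2 (V_new/V_old).
Step 2:
                    L           E
  Initial     0.02457        0.36
  Change     -0.01569     0.04707
  Equil       0.00888      0.4071
  solve Keq expr → x = 0.01569; check Q = 7.598
Then add 0.1078 M of E.
Step 3:
                    L           E
  Initial     0.00888      0.5149
  Change     0.006982    -0.02095
  Equil       0.01586       0.494
  solve Keq expr → x = -0.006982; check Q = 7.598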